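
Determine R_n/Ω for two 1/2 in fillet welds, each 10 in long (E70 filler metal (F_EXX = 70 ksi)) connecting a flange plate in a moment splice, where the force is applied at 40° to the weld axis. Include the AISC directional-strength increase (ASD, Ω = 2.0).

R_n/Ω ≈ 187 kips

t_e = 0.707 × 0.5 = 0.3535 in; A_we = 0.3535 × 20 = 7.07 in².
Directional factor: 1.0 + 0.5 sin^1.5(40°) = 1.258.
F_nw = 0.6 × 70 × 1.258 = 52.82 ksi.
R_n/Ω = (52.82 × 7.07) / 2.0 = 186.7 kips.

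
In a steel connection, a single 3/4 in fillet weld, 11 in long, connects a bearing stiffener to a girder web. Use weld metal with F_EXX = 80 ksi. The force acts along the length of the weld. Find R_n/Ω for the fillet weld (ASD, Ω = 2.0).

R_n/Ω ≈ 140 kips

Effective throat t_e = 0.707 × 0.75 = 0.5302 in.
Total length L = 11 in; A_we = 0.5302 × 11 = 5.833 in².
F_nw = 0.6 F_EXX = 0.6 × 80 = 48 ksi.
R_n = 48 × 5.833 = 280 kips; R_n/Ω = 280/2.0 = 140 kips.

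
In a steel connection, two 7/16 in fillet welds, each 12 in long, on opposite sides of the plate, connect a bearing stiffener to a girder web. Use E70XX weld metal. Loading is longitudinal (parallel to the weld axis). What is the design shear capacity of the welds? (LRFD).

E70XX → F_EXX = 70 ksi.
Effective throat t_e = 0.707 × 0.4375 = 0.3093 in.
Total length L = 24 in; A_we = 0.3093 × 24 = 7.423 in².
F_nw = 0.6 F_EXX = 0.6 × 70 = 42 ksi.
φR_n = 0.75 × 42 × 7.423 = 233.8 kip.

φR_n ≈ 234 kip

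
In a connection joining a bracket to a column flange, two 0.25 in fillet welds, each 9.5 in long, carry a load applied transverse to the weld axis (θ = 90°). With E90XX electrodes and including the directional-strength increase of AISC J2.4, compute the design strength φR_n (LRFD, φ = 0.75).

E90XX → F_EXX = 90 ksi.
t_e = 0.707 × 0.25 = 0.1767 in; A_we = 0.1767 × 19 = 3.358 in².
Directional factor: 1.0 + 0.5 sin^1.5(90°) = 1.5.
F_nw = 0.6 × 90 × 1.5 = 81 ksi.
φR_n = 0.75 × 81 × 3.358 = 204 kips.

φR_n ≈ 204 kips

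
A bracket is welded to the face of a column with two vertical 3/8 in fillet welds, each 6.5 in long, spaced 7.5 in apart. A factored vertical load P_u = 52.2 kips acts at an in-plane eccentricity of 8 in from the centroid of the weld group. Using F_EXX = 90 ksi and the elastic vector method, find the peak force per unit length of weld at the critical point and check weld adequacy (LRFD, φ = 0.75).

f_max ≈ 12.4 kip/in; NOT adequate

Total weld length L_w = 13 in. Treat welds as unit-width lines.
Polar moment about centroid: J = 2[d³/12 + d(b/2)²] = 2[6.5³/12 + 6.5×3.75²] = 228.6 in³.
Direct shear f_v = P/L_w = 52.2 / 13 = 4.015 kip/in (vertical).
Torsion M = P·e = 52.2 × 8 = 417.6 kip·in.
Critical point at (x, y) = (3.75, 3.25) from centroid. f_tx = M·y/J = 5.937 kip/in; f_ty = M·x/J = 6.851 kip/in.
Resultant f_max = √[f_tx² + (f_v + f_ty)²] = √[5.937² + (4.015 + 6.851)²] = 12.38 kip/in.
Capacity per unit length: φr_n = 0.75 × 0.6 × 90 × (0.707 × 0.375) = 10.74 kip/in.
12.38 > 10.74 → NOT adequate.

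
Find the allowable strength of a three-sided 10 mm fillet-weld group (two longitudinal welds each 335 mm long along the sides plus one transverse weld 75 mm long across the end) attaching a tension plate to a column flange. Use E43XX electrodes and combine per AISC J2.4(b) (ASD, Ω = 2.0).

R_n/Ω ≈ 679 kN

E43XX → F_EXX = 430 MPa.
t_e = 0.707 × 10 = 7.07 mm.
R_nwl = 0.6 × 430 × 7.07 × 670 × 10⁻³ = 1222 kN (longitudinal, 2 welds).
R_nwt = 0.6 × 430 × 7.07 × 75 × 10⁻³ = 136.8 kN (transverse, base value).
(i) R_nwl + R_nwt = 1359 kN; (ii) 0.85 R_nwl + 1.5 R_nwt = 1244 kN.
R_n = max = 1359 kN [governs: (i)]; R_n/Ω = 679.5 kN.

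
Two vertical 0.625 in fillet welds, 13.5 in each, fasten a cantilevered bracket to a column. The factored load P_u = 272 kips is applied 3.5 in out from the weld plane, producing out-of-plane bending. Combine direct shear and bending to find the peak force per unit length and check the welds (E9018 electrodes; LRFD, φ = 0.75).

f_max ≈ 18.6 kip/in; NOT adequate

E90XX → F_EXX = 90 ksi.
L_w = 2 × 13.5 = 27 in; section modulus (unit throat) S = 2 × L²/6 = 60.75 in².
Direct shear f_v = P/L_w = 272/27 = 10.07 kip/in.
Moment M = P × e = 272 × 3.5 = 952 kip·in; bending f_b = M/S = 15.67 kip/in.
f_max = √(f_v² + f_b²) = √(10.07² + 15.67²) = 18.63 kip/in.
φr_n = 0.75 × 0.6 × 90 × (0.707 × 0.625) = 17.9 kip/in → NOT adequate.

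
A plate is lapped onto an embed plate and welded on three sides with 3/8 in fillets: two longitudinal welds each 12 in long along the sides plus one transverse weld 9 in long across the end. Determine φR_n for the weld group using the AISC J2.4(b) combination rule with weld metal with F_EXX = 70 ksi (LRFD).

t_e = 0.707 × 0.375 = 0.2651 in.
R_nwl = 0.6 × 70 × 0.2651 × 24 = 267.2 kips (longitudinal, 2 welds).
R_nwt = 0.6 × 70 × 0.2651 × 9 = 100.2 kips (transverse, base value).
(i) R_nwl + R_nwt = 367.5 kips; (ii) 0.85 R_nwl + 1.5 R_nwt = 377.5 kips.
R_n = max = 377.5 kips [governs: (ii)]; φR_n = 283.1 kips.

φR_n ≈ 283 kips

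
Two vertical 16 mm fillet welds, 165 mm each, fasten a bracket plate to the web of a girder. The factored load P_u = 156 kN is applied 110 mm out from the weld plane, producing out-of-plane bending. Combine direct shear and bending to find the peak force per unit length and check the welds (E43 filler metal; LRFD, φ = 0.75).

E43XX → F_EXX = 430 MPa.
L_w = 2 × 165 = 330 mm; section modulus (unit throat) S = 2 × L²/6 = 9075 mm².
Direct shear f_v = P/L_w = 156×10³/330 = 472.7 N/mm.
Moment M = P × e = 156×10³ × 110 = 17160000 N·mm; bending f_b = M/S = 1891 N/mm.
f_max = √(f_v² + f_b²) = √(472.7² + 1891²) = 1949 N/mm.
φr_n = 0.75 × 0.6 × 430 × (0.707 × 16) = 2189 N/mm → adequate.

f_max ≈ 1950 N/mm; adequate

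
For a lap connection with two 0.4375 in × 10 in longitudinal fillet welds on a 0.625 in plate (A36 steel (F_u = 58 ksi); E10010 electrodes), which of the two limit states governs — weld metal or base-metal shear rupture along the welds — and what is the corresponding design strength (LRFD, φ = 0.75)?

E100XX → F_EXX = 100 ksi.
t_e = 0.707 × 0.4375 = 0.3093 in; L = 20 in.
Weld metal: φR_n = 0.75 × 0.6 × 100 × 0.3093 × 20 = 278.4 kips.
Base metal (shear rupture): φR_n = 0.75 × 0.6 × 58 × 0.625 × 20 = 326.2 kips.
Governing: weld metal.

φR_n ≈ 278 kips (weld metal governs)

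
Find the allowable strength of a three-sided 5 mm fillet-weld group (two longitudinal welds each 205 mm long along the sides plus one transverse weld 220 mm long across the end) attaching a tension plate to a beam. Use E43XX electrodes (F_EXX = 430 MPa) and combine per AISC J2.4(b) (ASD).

R_n/Ω ≈ 309 kN

t_e = 0.707 × 5 = 3.535 mm.
R_nwl = 0.6 × 430 × 3.535 × 410 × 10⁻³ = 373.9 kN (longitudinal, 2 welds).
R_nwt = 0.6 × 430 × 3.535 × 220 × 10⁻³ = 200.6 kN (transverse, base value).
(i) R_nwl + R_nwt = 574.6 kN; (ii) 0.85 R_nwl + 1.5 R_nwt = 618.8 kN.
R_n = max = 618.8 kN [governs: (ii)]; R_n/Ω = 309.4 kN.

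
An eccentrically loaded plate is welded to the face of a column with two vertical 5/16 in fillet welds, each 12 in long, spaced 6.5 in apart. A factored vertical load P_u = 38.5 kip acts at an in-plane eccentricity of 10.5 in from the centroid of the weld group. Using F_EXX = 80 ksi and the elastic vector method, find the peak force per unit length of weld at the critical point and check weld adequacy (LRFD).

f_max ≈ 6.03 kip/in; adequate

Total weld length L_w = 24 in. Treat welds as unit-width lines.
Polar moment about centroid: J = 2[d³/12 + d(b/2)²] = 2[12³/12 + 12×3.25²] = 541.5 in³.
Direct shear f_v = P/L_w = 38.5 / 24 = 1.604 kip/in (vertical).
Torsion M = P·e = 38.5 × 10.5 = 404.25 kip·in.
Critical point at (x, y) = (3.25, 6) from centroid. f_tx = M·y/J = 4.479 kip/in; f_ty = M·x/J = 2.426 kip/in.
Resultant f_max = √[f_tx² + (f_v + f_ty)²] = √[4.479² + (1.604 + 2.426)²] = 6.026 kip/in.
Capacity per unit length: φr_n = 0.75 × 0.6 × 80 × (0.707 × 0.3125) = 7.954 kip/in.
6.026 ≤ 7.954 → adequate.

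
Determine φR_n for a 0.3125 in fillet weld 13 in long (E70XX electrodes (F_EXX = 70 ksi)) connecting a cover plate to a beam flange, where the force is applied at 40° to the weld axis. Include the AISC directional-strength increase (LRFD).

t_e = 0.707 × 0.3125 = 0.2209 in; A_we = 0.2209 × 13 = 2.872 in².
Directional factor: 1.0 + 0.5 sin^1.5(40°) = 1.258.
F_nw = 0.6 × 70 × 1.258 = 52.82 ksi.
φR_n = 0.75 × 52.82 × 2.872 = 113.8 kip.

φR_n ≈ 114 kip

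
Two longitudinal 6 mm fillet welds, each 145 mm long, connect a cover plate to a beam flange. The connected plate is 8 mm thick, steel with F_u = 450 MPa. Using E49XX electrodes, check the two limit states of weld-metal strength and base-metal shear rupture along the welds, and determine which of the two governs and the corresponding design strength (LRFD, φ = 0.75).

E49XX → F_EXX = 490 MPa.
t_e = 0.707 × 6 = 4.242 mm; L = 290 mm.
Weld metal: φR_n = 0.75 × 0.6 × 490 × 4.242 × 290 × 10⁻³ = 271.3 kN.
Base metal (shear rupture): φR_n = 0.75 × 0.6 × 450 × 8 × 290 × 10⁻³ = 469.8 kN.
Governing: weld metal.

φR_n ≈ 271 kN (weld metal governs)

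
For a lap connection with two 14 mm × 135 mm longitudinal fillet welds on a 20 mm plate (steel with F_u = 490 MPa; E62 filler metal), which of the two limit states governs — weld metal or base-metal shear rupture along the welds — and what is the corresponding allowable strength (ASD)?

R_n/Ω ≈ 497 kN (weld metal governs)

E62XX → F_EXX = 620 MPa.
t_e = 0.707 × 14 = 9.898 mm; L = 270 mm.
Weld metal: R_n/Ω = (1/2.0) × 0.6 × 620 × 9.898 × 270 × 10⁻³ = 497.1 kN.
Base metal (shear rupture): R_n/Ω = (1/2.0) × 0.6 × 490 × 20 × 270 × 10⁻³ = 793.8 kN.
Governing: weld metal.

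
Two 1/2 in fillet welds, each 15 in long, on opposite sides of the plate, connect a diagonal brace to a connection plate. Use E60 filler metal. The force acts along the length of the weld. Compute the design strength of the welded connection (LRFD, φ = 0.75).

E60XX → F_EXX = 60 ksi.
Effective throat t_e = 0.707 × 0.5 = 0.3535 in.
Total length L = 30 in; A_we = 0.3535 × 30 = 10.6 in².
F_nw = 0.6 F_EXX = 0.6 × 60 = 36 ksi.
φR_n = 0.75 × 36 × 10.6 = 286.3 kips.

φR_n ≈ 286 kips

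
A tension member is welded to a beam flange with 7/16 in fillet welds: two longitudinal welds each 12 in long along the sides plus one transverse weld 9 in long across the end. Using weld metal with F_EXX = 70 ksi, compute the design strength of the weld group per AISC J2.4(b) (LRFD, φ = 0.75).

φR_n ≈ 330 kips

t_e = 0.707 × 0.4375 = 0.3093 in.
R_nwl = 0.6 × 70 × 0.3093 × 24 = 311.8 kips (longitudinal, 2 welds).
R_nwt = 0.6 × 70 × 0.3093 × 9 = 116.9 kips (transverse, base value).
(i) R_nwl + R_nwt = 428.7 kips; (ii) 0.85 R_nwl + 1.5 R_nwt = 440.4 kips.
R_n = max = 440.4 kips [governs: (ii)]; φR_n = 330.3 kips.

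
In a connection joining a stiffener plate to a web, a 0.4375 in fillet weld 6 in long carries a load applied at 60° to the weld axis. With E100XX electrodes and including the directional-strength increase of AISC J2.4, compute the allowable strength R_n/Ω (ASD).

R_n/Ω ≈ 78.1 kips

E100XX → F_EXX = 100 ksi.
t_e = 0.707 × 0.4375 = 0.3093 in; A_we = 0.3093 × 6 = 1.856 in².
Directional factor: 1.0 + 0.5 sin^1.5(60°) = 1.403.
F_nw = 0.6 × 100 × 1.403 = 84.18 ksi.
R_n/Ω = (84.18 × 1.856) / 2.0 = 78.11 kips.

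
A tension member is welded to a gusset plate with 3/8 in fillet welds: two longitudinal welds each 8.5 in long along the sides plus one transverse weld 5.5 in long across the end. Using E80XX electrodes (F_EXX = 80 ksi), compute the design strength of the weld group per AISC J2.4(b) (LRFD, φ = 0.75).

t_e = 0.707 × 0.375 = 0.2651 in.
R_nwl = 0.6 × 80 × 0.2651 × 17 = 216.3 kip (longitudinal, 2 welds).
R_nwt = 0.6 × 80 × 0.2651 × 5.5 = 69.99 kip (transverse, base value).
(i) R_nwl + R_nwt = 286.3 kip; (ii) 0.85 R_nwl + 1.5 R_nwt = 288.9 kip.
R_n = max = 288.9 kip [governs: (ii)]; φR_n = 216.7 kip.

φR_n ≈ 217 kip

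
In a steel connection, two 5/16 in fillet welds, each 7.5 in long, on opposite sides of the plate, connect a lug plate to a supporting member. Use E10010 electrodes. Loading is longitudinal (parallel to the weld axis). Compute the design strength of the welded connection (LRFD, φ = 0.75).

E100XX → F_EXX = 100 ksi.
Effective throat t_e = 0.707 × 0.3125 = 0.2209 in.
Total length L = 15 in; A_we = 0.2209 × 15 = 3.314 in².
F_nw = 0.6 F_EXX = 0.6 × 100 = 60 ksi.
φR_n = 0.75 × 60 × 3.314 = 149.1 kip.

φR_n ≈ 149 kip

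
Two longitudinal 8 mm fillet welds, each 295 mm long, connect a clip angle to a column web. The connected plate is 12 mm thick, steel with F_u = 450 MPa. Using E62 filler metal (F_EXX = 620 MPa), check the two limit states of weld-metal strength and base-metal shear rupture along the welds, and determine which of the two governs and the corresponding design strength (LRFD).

φR_n ≈ 931 kN (weld metal governs)

t_e = 0.707 × 8 = 5.656 mm; L = 590 mm.
Weld metal: φR_n = 0.75 × 0.6 × 620 × 5.656 × 590 × 10⁻³ = 931 kN.
Base metal (shear rupture): φR_n = 0.75 × 0.6 × 450 × 12 × 590 × 10⁻³ = 1434 kN.
Governing: weld metal.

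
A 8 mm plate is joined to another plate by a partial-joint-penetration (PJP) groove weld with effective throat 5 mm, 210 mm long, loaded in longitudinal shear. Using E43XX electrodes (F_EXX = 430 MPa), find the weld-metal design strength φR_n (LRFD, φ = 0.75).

Effective throat (given) t_e = 5 mm.
A_we = 5 × 210 = 1050 mm².
F_nw = 0.6 F_EXX = 258 MPa.
φR_n = 0.75 × 258 × 1050 × 10⁻³ = 203.2 kN.

φR_n ≈ 203 kN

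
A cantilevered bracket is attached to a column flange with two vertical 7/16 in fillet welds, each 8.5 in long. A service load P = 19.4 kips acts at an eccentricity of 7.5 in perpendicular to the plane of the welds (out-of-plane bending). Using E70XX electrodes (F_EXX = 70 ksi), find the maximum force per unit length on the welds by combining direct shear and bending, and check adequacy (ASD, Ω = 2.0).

L_w = 2 × 8.5 = 17 in; section modulus (unit throat) S = 2 × L²/6 = 24.08 in².
Direct shear f_v = P/L_w = 19.4/17 = 1.141 kip/in.
Moment M = P × e = 19.4 × 7.5 = 145.5 kip·in; bending f_b = M/S = 6.042 kip/in.
f_max = √(f_v² + f_b²) = √(1.141² + 6.042²) = 6.148 kip/in.
r_n/Ω = (1/2.0) × 0.6 × 70 × (0.707 × 0.4375) = 6.496 kip/in → adequate.

f_max ≈ 6.15 kip/in; adequate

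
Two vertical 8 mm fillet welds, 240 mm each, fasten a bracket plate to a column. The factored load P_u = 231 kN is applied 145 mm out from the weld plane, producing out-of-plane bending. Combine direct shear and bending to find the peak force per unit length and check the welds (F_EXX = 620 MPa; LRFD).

L_w = 2 × 240 = 480 mm; section modulus (unit throat) S = 2 × L²/6 = 19200 mm².
Direct shear f_v = P/L_w = 231×10³/480 = 481.2 N/mm.
Moment M = P × e = 231×10³ × 145 = 33495000 N·mm; bending f_b = M/S = 1745 N/mm.
f_max = √(f_v² + f_b²) = √(481.2² + 1745²) = 1810 N/mm.
φr_n = 0.75 × 0.6 × 620 × (0.707 × 8) = 1578 N/mm → NOT adequate.

f_max ≈ 1810 N/mm; NOT adequate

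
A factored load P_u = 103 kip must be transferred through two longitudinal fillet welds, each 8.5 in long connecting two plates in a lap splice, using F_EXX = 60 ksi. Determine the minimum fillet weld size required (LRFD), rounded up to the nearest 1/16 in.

w = 3/8 in

Total weld length L = 17 in.
Required throat t_e = P_u / (φ × 0.6 F_EXX × L) = 103 / (0.75 × 0.6 × 60 × 17) = 0.2244 in.
Required leg w = t_e / 0.707 = 0.3174 in → use 3/8 in.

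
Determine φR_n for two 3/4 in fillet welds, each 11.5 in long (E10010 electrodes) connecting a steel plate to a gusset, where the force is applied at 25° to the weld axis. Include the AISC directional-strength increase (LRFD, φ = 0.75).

φR_n ≈ 624 kip

E100XX → F_EXX = 100 ksi.
t_e = 0.707 × 0.75 = 0.5302 in; A_we = 0.5302 × 23 = 12.2 in².
Directional factor: 1.0 + 0.5 sin^1.5(25°) = 1.137.
F_nw = 0.6 × 100 × 1.137 = 68.24 ksi.
φR_n = 0.75 × 68.24 × 12.2 = 624.2 kip.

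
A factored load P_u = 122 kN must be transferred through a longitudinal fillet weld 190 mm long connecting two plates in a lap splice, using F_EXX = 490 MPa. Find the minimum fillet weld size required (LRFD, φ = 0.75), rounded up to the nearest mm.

w = 5 mm

Total weld length L = 190 mm.
Required throat t_e = P_u / (φ × 0.6 F_EXX × L) = 122 / (0.75 × 0.6 × 490 × 190 × 10⁻³) = 2.912 mm.
Required leg w = t_e / 0.707 = 4.119 mm → use 5 mm.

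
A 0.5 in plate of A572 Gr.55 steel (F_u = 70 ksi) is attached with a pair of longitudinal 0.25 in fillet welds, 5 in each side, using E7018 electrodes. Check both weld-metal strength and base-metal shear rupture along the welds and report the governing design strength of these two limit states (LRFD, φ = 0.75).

E70XX → F_EXX = 70 ksi.
t_e = 0.707 × 0.25 = 0.1767 in; L = 10 in.
Weld metal: φR_n = 0.75 × 0.6 × 70 × 0.1767 × 10 = 55.68 kips.
Base metal (shear rupture): φR_n = 0.75 × 0.6 × 70 × 0.5 × 10 = 157.5 kips.
Governing: weld metal.

φR_n ≈ 55.7 kips (weld metal governs)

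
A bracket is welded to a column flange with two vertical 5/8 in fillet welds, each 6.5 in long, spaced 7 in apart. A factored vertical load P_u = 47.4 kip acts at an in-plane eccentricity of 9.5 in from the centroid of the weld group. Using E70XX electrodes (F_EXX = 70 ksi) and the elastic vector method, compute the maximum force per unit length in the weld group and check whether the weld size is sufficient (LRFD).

f_max ≈ 13.4 kip/in; adequate

Total weld length L_w = 13 in. Treat welds as unit-width lines.
Polar moment about centroid: J = 2[d³/12 + d(b/2)²] = 2[6.5³/12 + 6.5×3.5²] = 205 in³.
Direct shear f_v = P/L_w = 47.4 / 13 = 3.646 kip/in (vertical).
Torsion M = P·e = 47.4 × 9.5 = 450.3 kip·in.
Critical point at (x, y) = (3.5, 3.25) from centroid. f_tx = M·y/J = 7.138 kip/in; f_ty = M·x/J = 7.687 kip/in.
Resultant f_max = √[f_tx² + (f_v + f_ty)²] = √[7.138² + (3.646 + 7.687)²] = 13.39 kip/in.
Capacity per unit length: φr_n = 0.75 × 0.6 × 70 × (0.707 × 0.625) = 13.92 kip/in.
13.39 ≤ 13.92 → adequate.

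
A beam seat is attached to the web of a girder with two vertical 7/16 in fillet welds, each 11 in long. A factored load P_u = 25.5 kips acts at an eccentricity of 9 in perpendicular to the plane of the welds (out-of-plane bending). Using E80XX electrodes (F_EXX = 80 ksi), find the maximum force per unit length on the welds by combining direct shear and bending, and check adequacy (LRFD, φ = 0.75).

L_w = 2 × 11 = 22 in; section modulus (unit throat) S = 2 × L²/6 = 40.33 in².
Direct shear f_v = P/L_w = 25.5/22 = 1.159 kip/in.
Moment M = P × e = 25.5 × 9 = 229.5 kip·in; bending f_b = M/S = 5.69 kip/in.
f_max = √(f_v² + f_b²) = √(1.159² + 5.69²) = 5.807 kip/in.
φr_n = 0.75 × 0.6 × 80 × (0.707 × 0.4375) = 11.14 kip/in → adequate.

f_max ≈ 5.81 kip/in; adequate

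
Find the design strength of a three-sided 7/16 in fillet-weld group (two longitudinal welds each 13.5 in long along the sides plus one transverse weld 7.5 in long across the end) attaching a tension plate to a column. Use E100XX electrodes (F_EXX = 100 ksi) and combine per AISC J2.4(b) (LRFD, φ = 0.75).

t_e = 0.707 × 0.4375 = 0.3093 in.
R_nwl = 0.6 × 100 × 0.3093 × 27 = 501.1 kips (longitudinal, 2 welds).
R_nwt = 0.6 × 100 × 0.3093 × 7.5 = 139.2 kips (transverse, base value).
(i) R_nwl + R_nwt = 640.3 kips; (ii) 0.85 R_nwl + 1.5 R_nwt = 634.7 kips.
R_n = max = 640.3 kips [governs: (i)]; φR_n = 480.2 kips.

φR_n ≈ 480 kips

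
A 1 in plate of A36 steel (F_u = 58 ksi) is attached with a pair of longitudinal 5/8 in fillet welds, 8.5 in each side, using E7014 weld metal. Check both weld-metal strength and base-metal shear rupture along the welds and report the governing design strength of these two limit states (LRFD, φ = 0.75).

φR_n ≈ 237 kip (weld metal governs)

E70XX → F_EXX = 70 ksi.
t_e = 0.707 × 0.625 = 0.4419 in; L = 17 in.
Weld metal: φR_n = 0.75 × 0.6 × 70 × 0.4419 × 17 = 236.6 kip.
Base metal (shear rupture): φR_n = 0.75 × 0.6 × 58 × 1 × 17 = 443.7 kip.
Governing: weld metal.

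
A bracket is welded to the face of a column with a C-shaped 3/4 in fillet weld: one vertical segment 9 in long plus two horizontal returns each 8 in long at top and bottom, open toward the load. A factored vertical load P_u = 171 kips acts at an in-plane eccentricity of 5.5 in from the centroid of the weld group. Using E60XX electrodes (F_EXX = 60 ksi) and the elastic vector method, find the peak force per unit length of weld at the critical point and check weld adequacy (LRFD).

Total weld length L_w = 25 in. Treat welds as unit-width lines.
Centroid: x̄ = 2×8×4 / 25 = 2.56 in from the vertical weld.
Polar moment about centroid: J = I_x + I_y = [9³/12 + 2×8×4.5²] + [9×2.56² + 2(8³/12 + 8×1.44²)] = 562.2 in³.
Direct shear f_v = P/L_w = 171 / 25 = 6.84 kip/in (vertical).
Torsion M = P·e = 171 × 5.5 = 940.5 kip·in.
Critical point at (x, y) = (5.44, 4.5) from centroid. f_tx = M·y/J = 7.527 kip/in; f_ty = M·x/J = 9.1 kip/in.
Resultant f_max = √[f_tx² + (f_v + f_ty)²] = √[7.527² + (6.84 + 9.1)²] = 17.63 kip/in.
Capacity per unit length: φr_n = 0.75 × 0.6 × 60 × (0.707 × 0.75) = 14.32 kip/in.
17.63 > 14.32 → NOT adequate.

f_max ≈ 17.6 kip/in; NOT adequate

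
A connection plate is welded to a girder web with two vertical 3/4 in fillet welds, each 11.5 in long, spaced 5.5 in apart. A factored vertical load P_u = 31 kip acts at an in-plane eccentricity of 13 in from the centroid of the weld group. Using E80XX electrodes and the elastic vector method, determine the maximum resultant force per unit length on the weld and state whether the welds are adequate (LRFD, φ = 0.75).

f_max ≈ 6.7 kip/in; adequate

E80XX → F_EXX = 80 ksi.
Total weld length L_w = 23 in. Treat welds as unit-width lines.
Polar moment about centroid: J = 2[d³/12 + d(b/2)²] = 2[11.5³/12 + 11.5×2.75²] = 427.4 in³.
Direct shear f_v = P/L_w = 31 / 23 = 1.348 kip/in (vertical).
Torsion M = P·e = 31 × 13 = 403 kip·in.
Critical point at (x, y) = (2.75, 5.75) from centroid. f_tx = M·y/J = 5.422 kip/in; f_ty = M·x/J = 2.593 kip/in.
Resultant f_max = √[f_tx² + (f_v + f_ty)²] = √[5.422² + (1.348 + 2.593)²] = 6.702 kip/in.
Capacity per unit length: φr_n = 0.75 × 0.6 × 80 × (0.707 × 0.75) = 19.09 kip/in.
6.702 ≤ 19.09 → adequate.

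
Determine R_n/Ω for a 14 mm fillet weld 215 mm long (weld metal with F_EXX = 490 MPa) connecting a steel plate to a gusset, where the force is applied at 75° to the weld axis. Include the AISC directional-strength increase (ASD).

R_n/Ω ≈ 461 kN

t_e = 0.707 × 14 = 9.898 mm; A_we = 9.898 × 215 = 2128 mm².
Directional factor: 1.0 + 0.5 sin^1.5(75°) = 1.475.
F_nw = 0.6 × 490 × 1.475 = 433.6 MPa.
R_n/Ω = (433.6 × 2128) / 2.0 × 10⁻³ = 461.3 kN.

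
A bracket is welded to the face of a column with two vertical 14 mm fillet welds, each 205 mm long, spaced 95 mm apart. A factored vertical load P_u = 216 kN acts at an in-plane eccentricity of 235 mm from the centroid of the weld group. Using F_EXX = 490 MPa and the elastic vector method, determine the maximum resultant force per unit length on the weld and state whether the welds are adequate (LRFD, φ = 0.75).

Total weld length L_w = 410 mm. Treat welds as unit-width lines.
Polar moment about centroid: J = 2[d³/12 + d(b/2)²] = 2[205³/12 + 205×47.5²] = 2361000 mm³.
Direct shear f_v = P/L_w = 216×10³ / 410 = 526.8 N/mm (vertical).
Torsion M = P·e = 216×10³ × 235 = 50760000 N·mm.
Critical point at (x, y) = (47.5, 102.5) from centroid. f_tx = M·y/J = 2204 N/mm; f_ty = M·x/J = 1021 N/mm.
Resultant f_max = √[f_tx² + (f_v + f_ty)²] = √[2204² + (526.8 + 1021)²] = 2693 N/mm.
Capacity per unit length: φr_n = 0.75 × 0.6 × 490 × (0.707 × 14) = 2183 N/mm.
2693 > 2183 → NOT adequate.

f_max ≈ 2690 N/mm; NOT adequate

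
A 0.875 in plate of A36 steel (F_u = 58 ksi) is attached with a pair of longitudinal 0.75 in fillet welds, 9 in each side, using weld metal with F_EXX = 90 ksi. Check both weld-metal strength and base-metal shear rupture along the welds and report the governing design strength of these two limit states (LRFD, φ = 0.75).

t_e = 0.707 × 0.75 = 0.5302 in; L = 18 in.
Weld metal: φR_n = 0.75 × 0.6 × 90 × 0.5302 × 18 = 386.6 kip.
Base metal (shear rupture): φR_n = 0.75 × 0.6 × 58 × 0.875 × 18 = 411.1 kip.
Governing: weld metal.

φR_n ≈ 387 kip (weld metal governs)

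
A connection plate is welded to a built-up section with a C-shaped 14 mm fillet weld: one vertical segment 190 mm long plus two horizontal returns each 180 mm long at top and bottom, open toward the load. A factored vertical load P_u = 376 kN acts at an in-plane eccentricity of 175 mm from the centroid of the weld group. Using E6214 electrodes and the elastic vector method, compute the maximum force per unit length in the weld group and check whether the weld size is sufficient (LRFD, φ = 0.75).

E62XX → F_EXX = 620 MPa.
Total weld length L_w = 550 mm. Treat welds as unit-width lines.
Centroid: x̄ = 2×180×90 / 550 = 58.91 mm from the vertical weld.
Polar moment about centroid: J = I_x + I_y = [190³/12 + 2×180×95²] + [190×58.91² + 2(180³/12 + 180×31.09²)] = 5800000 mm³.
Direct shear f_v = P/L_w = 376×10³ / 550 = 683.6 N/mm (vertical).
Torsion M = P·e = 376×10³ × 175 = 65800000 N·mm.
Critical point at (x, y) = (121.1, 95) from centroid. f_tx = M·y/J = 1078 N/mm; f_ty = M·x/J = 1374 N/mm.
Resultant f_max = √[f_tx² + (f_v + f_ty)²] = √[1078² + (683.6 + 1374)²] = 2323 N/mm.
Capacity per unit length: φr_n = 0.75 × 0.6 × 620 × (0.707 × 14) = 2762 N/mm.
2323 ≤ 2762 → adequate.

f_max ≈ 2320 N/mm; adequate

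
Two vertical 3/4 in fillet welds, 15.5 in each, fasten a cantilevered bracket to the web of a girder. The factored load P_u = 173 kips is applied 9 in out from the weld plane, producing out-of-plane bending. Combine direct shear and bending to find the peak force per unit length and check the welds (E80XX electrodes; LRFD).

f_max ≈ 20.2 kip/in; NOT adequate

E80XX → F_EXX = 80 ksi.
L_w = 2 × 15.5 = 31 in; section modulus (unit throat) S = 2 × L²/6 = 80.08 in².
Direct shear f_v = P/L_w = 173/31 = 5.581 kip/in.
Moment M = P × e = 173 × 9 = 1557 kip·in; bending f_b = M/S = 19.44 kip/in.
f_max = √(f_v² + f_b²) = √(5.581² + 19.44²) = 20.23 kip/in.
φr_n = 0.75 × 0.6 × 80 × (0.707 × 0.75) = 19.09 kip/in → NOT adequate.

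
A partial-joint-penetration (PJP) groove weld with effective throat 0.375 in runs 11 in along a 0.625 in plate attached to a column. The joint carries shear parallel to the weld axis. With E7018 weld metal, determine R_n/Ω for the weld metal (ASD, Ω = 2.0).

E70XX → F_EXX = 70 ksi.
Effective throat (given) t_e = 0.375 in.
A_we = 0.375 × 11 = 4.125 in².
F_nw = 0.6 F_EXX = 42 ksi.
R_n/Ω = (42 × 4.125) / 2.0 = 86.62 kips.

R_n/Ω ≈ 86.6 kips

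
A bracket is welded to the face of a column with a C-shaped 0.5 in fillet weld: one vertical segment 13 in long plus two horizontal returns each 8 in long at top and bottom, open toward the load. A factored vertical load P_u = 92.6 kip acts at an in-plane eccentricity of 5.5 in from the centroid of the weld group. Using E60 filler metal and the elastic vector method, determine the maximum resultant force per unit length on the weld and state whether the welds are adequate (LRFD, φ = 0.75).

E60XX → F_EXX = 60 ksi.
Total weld length L_w = 29 in. Treat welds as unit-width lines.
Centroid: x̄ = 2×8×4 / 29 = 2.207 in from the vertical weld.
Polar moment about centroid: J = I_x + I_y = [13³/12 + 2×8×6.5²] + [13×2.207² + 2(8³/12 + 8×1.793²)] = 1059 in³.
Direct shear f_v = P/L_w = 92.6 / 29 = 3.193 kip/in (vertical).
Torsion M = P·e = 92.6 × 5.5 = 509.3 kip·in.
Critical point at (x, y) = (5.793, 6.5) from centroid. f_tx = M·y/J = 3.125 kip/in; f_ty = M·x/J = 2.786 kip/in.
Resultant f_max = √[f_tx² + (f_v + f_ty)²] = √[3.125² + (3.193 + 2.786)²] = 6.746 kip/in.
Capacity per unit length: φr_n = 0.75 × 0.6 × 60 × (0.707 × 0.5) = 9.544 kip/in.
6.746 ≤ 9.544 → adequate.

f_max ≈ 6.75 kip/in; adequate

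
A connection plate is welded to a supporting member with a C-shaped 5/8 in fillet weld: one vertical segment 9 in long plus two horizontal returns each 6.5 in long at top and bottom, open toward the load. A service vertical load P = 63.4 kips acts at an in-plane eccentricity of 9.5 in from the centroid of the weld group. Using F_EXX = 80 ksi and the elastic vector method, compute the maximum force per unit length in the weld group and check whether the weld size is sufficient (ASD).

Total weld length L_w = 22 in. Treat welds as unit-width lines.
Centroid: x̄ = 2×6.5×3.25 / 22 = 1.92 in from the vertical weld.
Polar moment about centroid: J = I_x + I_y = [9³/12 + 2×6.5×4.5²] + [9×1.92² + 2(6.5³/12 + 6.5×1.33²)] = 425.9 in³.
Direct shear f_v = P/L_w = 63.4 / 22 = 2.882 kip/in (vertical).
Torsion M = P·e = 63.4 × 9.5 = 602.3 kip·in.
Critical point at (x, y) = (4.58, 4.5) from centroid. f_tx = M·y/J = 6.363 kip/in; f_ty = M·x/J = 6.476 kip/in.
Resultant f_max = √[f_tx² + (f_v + f_ty)²] = √[6.363² + (2.882 + 6.476)²] = 11.32 kip/in.
Capacity per unit length: r_n/Ω = (1/2.0) × 0.6 × 80 × (0.707 × 0.625) = 10.6 kip/in.
11.32 > 10.6 → NOT adequate.

f_max ≈ 11.3 kip/in; NOT adequate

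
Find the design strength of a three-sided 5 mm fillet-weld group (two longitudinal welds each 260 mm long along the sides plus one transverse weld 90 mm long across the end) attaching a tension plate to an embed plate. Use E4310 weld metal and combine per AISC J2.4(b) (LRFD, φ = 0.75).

E43XX → F_EXX = 430 MPa.
t_e = 0.707 × 5 = 3.535 mm.
R_nwl = 0.6 × 430 × 3.535 × 520 × 10⁻³ = 474.3 kN (longitudinal, 2 welds).
R_nwt = 0.6 × 430 × 3.535 × 90 × 10⁻³ = 82.08 kN (transverse, base value).
(i) R_nwl + R_nwt = 556.3 kN; (ii) 0.85 R_nwl + 1.5 R_nwt = 526.2 kN.
R_n = max = 556.3 kN [governs: (i)]; φR_n = 417.3 kN.

φR_n ≈ 417 kN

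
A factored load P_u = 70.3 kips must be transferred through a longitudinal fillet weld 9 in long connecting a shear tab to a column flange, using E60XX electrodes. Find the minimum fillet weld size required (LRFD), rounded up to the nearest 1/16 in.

w = 7/16 in

E60XX → F_EXX = 60 ksi.
Total weld length L = 9 in.
Required throat t_e = P_u / (φ × 0.6 F_EXX × L) = 70.3 / (0.75 × 0.6 × 60 × 9) = 0.2893 in.
Required leg w = t_e / 0.707 = 0.4092 in → use 7/16 in.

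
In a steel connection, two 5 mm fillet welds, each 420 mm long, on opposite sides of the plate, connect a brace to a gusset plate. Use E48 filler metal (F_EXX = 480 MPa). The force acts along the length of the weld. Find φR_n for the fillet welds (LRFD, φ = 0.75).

Effective throat t_e = 0.707 × 5 = 3.535 mm.
Total length L = 840 mm; A_we = 3.535 × 840 = 2969 mm².
F_nw = 0.6 F_EXX = 0.6 × 480 = 288 MPa.
φR_n = 0.75 × 288 × 2969 × 10⁻³ = 641.4 kN.

φR_n ≈ 641 kN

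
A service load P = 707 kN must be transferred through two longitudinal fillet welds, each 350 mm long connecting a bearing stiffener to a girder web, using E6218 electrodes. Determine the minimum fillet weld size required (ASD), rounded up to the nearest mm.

w = 8 mm

E62XX → F_EXX = 620 MPa.
Total weld length L = 700 mm.
Required throat t_e = P × Ω / (0.6 F_EXX × L) = 707 × 2.0 / (0.6 × 620 × 700 × 10⁻³) = 5.43 mm.
Required leg w = t_e / 0.707 = 7.68 mm → use 8 mm.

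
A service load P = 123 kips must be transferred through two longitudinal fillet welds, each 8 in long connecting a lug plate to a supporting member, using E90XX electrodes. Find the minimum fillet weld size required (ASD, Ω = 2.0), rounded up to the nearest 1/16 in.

E90XX → F_EXX = 90 ksi.
Total weld length L = 16 in.
Required throat t_e = P × Ω / (0.6 F_EXX × L) = 123 × 2.0 / (0.6 × 90 × 16) = 0.2847 in.
Required leg w = t_e / 0.707 = 0.4027 in → use 7/16 in.

w = 7/16 in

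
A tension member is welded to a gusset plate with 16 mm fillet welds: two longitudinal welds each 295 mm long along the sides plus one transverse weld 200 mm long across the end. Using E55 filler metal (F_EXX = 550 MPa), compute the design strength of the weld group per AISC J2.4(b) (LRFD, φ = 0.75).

t_e = 0.707 × 16 = 11.31 mm.
R_nwl = 0.6 × 550 × 11.31 × 590 × 10⁻³ = 2202 kN (longitudinal, 2 welds).
R_nwt = 0.6 × 550 × 11.31 × 200 × 10⁻³ = 746.6 kN (transverse, base value).
(i) R_nwl + R_nwt = 2949 kN; (ii) 0.85 R_nwl + 1.5 R_nwt = 2992 kN.
R_n = max = 2992 kN [governs: (ii)]; φR_n = 2244 kN.

φR_n ≈ 2240 kN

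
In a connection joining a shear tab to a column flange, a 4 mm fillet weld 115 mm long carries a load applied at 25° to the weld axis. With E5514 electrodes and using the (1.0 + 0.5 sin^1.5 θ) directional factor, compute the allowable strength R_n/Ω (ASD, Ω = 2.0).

E55XX → F_EXX = 550 MPa.
t_e = 0.707 × 4 = 2.828 mm; A_we = 2.828 × 115 = 325.2 mm².
Directional factor: 1.0 + 0.5 sin^1.5(25°) = 1.137.
F_nw = 0.6 × 550 × 1.137 = 375.3 MPa.
R_n/Ω = (375.3 × 325.2) / 2.0 × 10⁻³ = 61.03 kN.

R_n/Ω ≈ 61 kN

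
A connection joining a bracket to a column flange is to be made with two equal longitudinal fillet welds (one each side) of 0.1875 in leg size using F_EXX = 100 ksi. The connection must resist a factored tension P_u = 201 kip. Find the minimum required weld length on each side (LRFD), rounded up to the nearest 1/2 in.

L = 17 in on each side

Throat t_e = 0.707 × 0.1875 = 0.1326 in.
φr_n = 0.75 × 0.6 × 100 × 0.1326 = 5.965 kip/in.
L_req = P_u / φr_n = 201 / 5.965 = 33.69 in total.
Per side: 33.69 / 2 = 16.85 in.
Round up → use L = 17 in on each side.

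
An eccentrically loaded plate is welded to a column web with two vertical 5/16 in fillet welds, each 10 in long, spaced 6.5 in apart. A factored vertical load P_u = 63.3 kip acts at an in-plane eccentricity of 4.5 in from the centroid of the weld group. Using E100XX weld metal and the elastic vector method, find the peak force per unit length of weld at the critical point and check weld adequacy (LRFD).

E100XX → F_EXX = 100 ksi.
Total weld length L_w = 20 in. Treat welds as unit-width lines.
Polar moment about centroid: J = 2[d³/12 + d(b/2)²] = 2[10³/12 + 10×3.25²] = 377.9 in³.
Direct shear f_v = P/L_w = 63.3 / 20 = 3.165 kip/in (vertical).
Torsion M = P·e = 63.3 × 4.5 = 284.85 kip·in.
Critical point at (x, y) = (3.25, 5) from centroid. f_tx = M·y/J = 3.769 kip/in; f_ty = M·x/J = 2.45 kip/in.
Resultant f_max = √[f_tx² + (f_v + f_ty)²] = √[3.769² + (3.165 + 2.45)²] = 6.762 kip/in.
Capacity per unit length: φr_n = 0.75 × 0.6 × 100 × (0.707 × 0.3125) = 9.942 kip/in.
6.762 ≤ 9.942 → adequate.

f_max ≈ 6.76 kip/in; adequate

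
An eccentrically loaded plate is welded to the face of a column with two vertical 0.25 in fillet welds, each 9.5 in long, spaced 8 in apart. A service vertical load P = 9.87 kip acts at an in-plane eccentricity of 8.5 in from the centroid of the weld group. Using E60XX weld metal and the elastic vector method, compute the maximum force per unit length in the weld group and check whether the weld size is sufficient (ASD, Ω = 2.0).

E60XX → F_EXX = 60 ksi.
Total weld length L_w = 19 in. Treat welds as unit-width lines.
Polar moment about centroid: J = 2[d³/12 + d(b/2)²] = 2[9.5³/12 + 9.5×4²] = 446.9 in³.
Direct shear f_v = P/L_w = 9.87 / 19 = 0.5195 kip/in (vertical).
Torsion M = P·e = 9.87 × 8.5 = 83.895 kip·in.
Critical point at (x, y) = (4, 4.75) from centroid. f_tx = M·y/J = 0.8917 kip/in; f_ty = M·x/J = 0.7509 kip/in.
Resultant f_max = √[f_tx² + (f_v + f_ty)²] = √[0.8917² + (0.5195 + 0.7509)²] = 1.552 kip/in.
Capacity per unit length: r_n/Ω = (1/2.0) × 0.6 × 60 × (0.707 × 0.25) = 3.181 kip/in.
1.552 ≤ 3.181 → adequate.

f_max ≈ 1.55 kip/in; adequate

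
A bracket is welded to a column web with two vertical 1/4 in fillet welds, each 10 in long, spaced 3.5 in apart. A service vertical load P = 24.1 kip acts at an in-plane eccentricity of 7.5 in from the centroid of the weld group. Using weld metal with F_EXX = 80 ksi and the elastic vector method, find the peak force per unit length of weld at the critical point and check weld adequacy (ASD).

Total weld length L_w = 20 in. Treat welds as unit-width lines.
Polar moment about centroid: J = 2[d³/12 + d(b/2)²] = 2[10³/12 + 10×1.75²] = 227.9 in³.
Direct shear f_v = P/L_w = 24.1 / 20 = 1.205 kip/in (vertical).
Torsion M = P·e = 24.1 × 7.5 = 180.75 kip·in.
Critical point at (x, y) = (1.75, 5) from centroid. f_tx = M·y/J = 3.965 kip/in; f_ty = M·x/J = 1.388 kip/in.
Resultant f_max = √[f_tx² + (f_v + f_ty)²] = √[3.965² + (1.205 + 1.388)²] = 4.738 kip/in.
Capacity per unit length: r_n/Ω = (1/2.0) × 0.6 × 80 × (0.707 × 0.25) = 4.242 kip/in.
4.738 > 4.242 → NOT adequate.

f_max ≈ 4.74 kip/in; NOT adequate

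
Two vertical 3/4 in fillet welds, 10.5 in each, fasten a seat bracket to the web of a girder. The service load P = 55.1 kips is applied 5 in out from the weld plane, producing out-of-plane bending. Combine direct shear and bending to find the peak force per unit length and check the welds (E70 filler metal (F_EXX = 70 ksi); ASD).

f_max ≈ 7.94 kip/in; adequate

L_w = 2 × 10.5 = 21 in; section modulus (unit throat) S = 2 × L²/6 = 36.75 in².
Direct shear f_v = P/L_w = 55.1/21 = 2.624 kip/in.
Moment M = P × e = 55.1 × 5 = 275.5 kip·in; bending f_b = M/S = 7.497 kip/in.
f_max = √(f_v² + f_b²) = √(2.624² + 7.497²) = 7.943 kip/in.
r_n/Ω = (1/2.0) × 0.6 × 70 × (0.707 × 0.75) = 11.14 kip/in → adequate.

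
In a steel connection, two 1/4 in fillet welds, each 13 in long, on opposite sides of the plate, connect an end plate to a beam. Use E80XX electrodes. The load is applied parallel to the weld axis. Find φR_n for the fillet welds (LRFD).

φR_n ≈ 165 kips

E80XX → F_EXX = 80 ksi.
Effective throat t_e = 0.707 × 0.25 = 0.1767 in.
Total length L = 26 in; A_we = 0.1767 × 26 = 4.595 in².
F_nw = 0.6 F_EXX = 0.6 × 80 = 48 ksi.
φR_n = 0.75 × 48 × 4.595 = 165.4 kips.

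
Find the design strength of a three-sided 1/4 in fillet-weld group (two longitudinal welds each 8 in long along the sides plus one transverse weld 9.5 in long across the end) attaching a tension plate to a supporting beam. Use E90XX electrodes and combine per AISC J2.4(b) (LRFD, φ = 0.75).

φR_n ≈ 199 kips

E90XX → F_EXX = 90 ksi.
t_e = 0.707 × 0.25 = 0.1767 in.
R_nwl = 0.6 × 90 × 0.1767 × 16 = 152.7 kips (longitudinal, 2 welds).
R_nwt = 0.6 × 90 × 0.1767 × 9.5 = 90.67 kips (transverse, base value).
(i) R_nwl + R_nwt = 243.4 kips; (ii) 0.85 R_nwl + 1.5 R_nwt = 265.8 kips.
R_n = max = 265.8 kips [governs: (ii)]; φR_n = 199.4 kips.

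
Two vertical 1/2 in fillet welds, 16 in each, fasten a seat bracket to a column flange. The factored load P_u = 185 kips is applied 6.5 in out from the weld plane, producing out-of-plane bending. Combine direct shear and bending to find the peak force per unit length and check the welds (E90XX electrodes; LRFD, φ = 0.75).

E90XX → F_EXX = 90 ksi.
L_w = 2 × 16 = 32 in; section modulus (unit throat) S = 2 × L²/6 = 85.33 in².
Direct shear f_v = P/L_w = 185/32 = 5.781 kip/in.
Moment M = P × e = 185 × 6.5 = 1202.5 kip·in; bending f_b = M/S = 14.09 kip/in.
f_max = √(f_v² + f_b²) = √(5.781² + 14.09²) = 15.23 kip/in.
φr_n = 0.75 × 0.6 × 90 × (0.707 × 0.5) = 14.32 kip/in → NOT adequate.

f_max ≈ 15.2 kip/in; NOT adequate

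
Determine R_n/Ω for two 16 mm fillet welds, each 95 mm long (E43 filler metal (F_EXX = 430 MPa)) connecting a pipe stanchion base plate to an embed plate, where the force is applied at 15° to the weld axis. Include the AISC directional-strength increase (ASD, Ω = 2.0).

R_n/Ω ≈ 296 kN

t_e = 0.707 × 16 = 11.31 mm; A_we = 11.31 × 190 = 2149 mm².
Directional factor: 1.0 + 0.5 sin^1.5(15°) = 1.066.
F_nw = 0.6 × 430 × 1.066 = 275 MPa.
R_n/Ω = (275 × 2149) / 2.0 × 10⁻³ = 295.5 kN.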